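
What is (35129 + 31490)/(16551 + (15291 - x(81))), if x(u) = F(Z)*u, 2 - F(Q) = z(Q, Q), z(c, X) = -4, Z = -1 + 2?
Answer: 66619/31356 ≈ 2.1246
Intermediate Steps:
Z = 1
F(Q) = 6 (F(Q) = 2 - 1*(-4) = 2 + 4 = 6)
x(u) = 6*u
(35129 + 31490)/(16551 + (15291 - x(81))) = (35129 + 31490)/(16551 + (15291 - 6*81)) = 66619/(16551 + (15291 - 1*486)) = 66619/(16551 + (15291 - 486)) = 66619/(16551 + 14805) = 66619/31356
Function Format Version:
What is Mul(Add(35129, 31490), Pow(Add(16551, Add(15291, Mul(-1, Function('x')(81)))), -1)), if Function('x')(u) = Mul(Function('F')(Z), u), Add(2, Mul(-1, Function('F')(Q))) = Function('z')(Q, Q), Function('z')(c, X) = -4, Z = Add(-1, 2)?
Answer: Rational(66619, 31356) ≈ 2.1246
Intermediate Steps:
Z = 1
Function('F')(Q) = 6 (Function('F')(Q) = Add(2, Mul(-1, -4)) = Add(2, 4) = 6)
Function('x')(u) = Mul(6, u)
Mul(Add(35129, 31490), Pow(Add(16551, Add(15291, Mul(-1, Function('x')(81)))), -1)) = Mul(Add(35129, 31490), Pow(Add(16551, Add(15291, Mul(-1, Mul(6, 81)))), -1)) = Mul(66619, Pow(Add(16551, Add(15291, Mul(-1, 486))), -1)) = Mul(66619, Pow(Add(16551, Add(15291, -486)), -1)) = Mul(66619, Pow(Add(16551, 14805), -1)) = Mul(66619, Pow(31356, -1)) = Mul(66619, Rational(1, 31356)) = Rational(66619, 31356)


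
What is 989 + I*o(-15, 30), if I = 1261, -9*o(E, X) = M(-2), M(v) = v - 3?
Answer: 15206/9 ≈ 1689.6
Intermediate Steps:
M(v) = -3 + v
o(E, X) = 5/9 (o(E, X) = -(-3 - 2)/9 = -1/9*(-5) = 5/9)
989 + I*o(-15, 30) = 989 + 1261*(5/9) = 989 + 6305/9 = 15206/9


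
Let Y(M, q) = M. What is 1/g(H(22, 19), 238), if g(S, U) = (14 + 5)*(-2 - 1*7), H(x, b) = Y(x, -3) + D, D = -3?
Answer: -1/171 ≈ -0.0058480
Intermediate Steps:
H(x, b) = -3 + x (H(x, b) = x - 3 = -3 + x)
g(S, U) = -171 (g(S, U) = 19*(-2 - 7) = 19*(-9) = -171)
1/g(H(22, 19), 238) = 1/(-171) = -1/171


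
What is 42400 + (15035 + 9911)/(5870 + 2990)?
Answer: 187844473/4430 ≈ 42403.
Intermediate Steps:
42400 + (15035 + 9911)/(5870 + 2990) = 42400 + 24946/8860 = 42400 + 24946*(1/8860) = 42400 + 12473/4430 = 187844473/4430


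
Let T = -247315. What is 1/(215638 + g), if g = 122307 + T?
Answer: 1/90630 ≈ 1.1034e-5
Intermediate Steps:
g = -125008 (g = 122307 - 247315 = -125008)
1/(215638 + g) = 1/(215638 - 125008) = 1/90630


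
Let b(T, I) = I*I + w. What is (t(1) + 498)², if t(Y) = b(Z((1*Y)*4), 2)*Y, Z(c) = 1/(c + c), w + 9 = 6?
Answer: 249001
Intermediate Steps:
w = -3 (w = -9 + 6 = -3)
Z(c) = 1/(2*c)
b(T, I) = -3 + I² (b(T, I) = I*I - 3 = I² - 3 = -3 + I²)
t(Y) = Y (t(Y) = (-3 + 2²)*Y = (-3 + 4)*Y = 1*Y = Y)
(t(1) + 498)² = (1 + 498)² = 499² = 249001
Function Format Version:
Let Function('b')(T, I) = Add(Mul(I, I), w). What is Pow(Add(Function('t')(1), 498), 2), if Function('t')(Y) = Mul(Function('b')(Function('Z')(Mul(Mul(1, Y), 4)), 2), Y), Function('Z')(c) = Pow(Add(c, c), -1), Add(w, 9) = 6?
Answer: 249001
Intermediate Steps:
w = -3 (w = Add(-9, 6) = -3)
Function('Z')(c) = Mul(Rational(1, 2), Pow(c, -1)) (Function('Z')(c) = Pow(Mul(2, c), -1) = Mul(Rational(1, 2), Pow(c, -1)))
Function('b')(T, I) = Add(-3, Pow(I, 2)) (Function('b')(T, I) = Add(Mul(I, I), -3) = Add(Pow(I, 2), -3) = Add(-3, Pow(I, 2)))
Function('t')(Y) = Y (Function('t')(Y) = Mul(Add(-3, Pow(2, 2)), Y) = Mul(Add(-3, 4), Y) = Mul(1, Y) = Y)
Pow(Add(Function('t')(1), 498), 2) = Pow(Add(1, 498), 2) = Pow(499, 2) = 249001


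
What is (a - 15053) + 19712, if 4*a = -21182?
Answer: -1273/2 ≈ -636.50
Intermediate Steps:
a = -10591/2 (a = (¼)*(-21182) = -10591/2 ≈ -5295.5)
(a - 15053) + 19712 = (-10591/2 - 15053) + 19712 = -40697/2 + 19712 = -1273/2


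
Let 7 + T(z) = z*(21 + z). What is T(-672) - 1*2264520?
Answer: -1827055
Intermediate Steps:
T(z) = -7 + z*(21 + z)
T(-672) - 1*2264520 = (-7 + (-672)² + 21*(-672)) - 1*2264520 = (-7 + 451584 - 14112) - 2264520 = 437465 - 2264520 = -1827055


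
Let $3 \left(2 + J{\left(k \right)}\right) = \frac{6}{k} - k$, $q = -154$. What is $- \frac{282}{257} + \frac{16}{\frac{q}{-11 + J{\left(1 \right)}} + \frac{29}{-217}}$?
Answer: $\frac{586190}{6377969} \approx 0.091909$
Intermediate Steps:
$J{\left(k \right)} = -2 + \frac{2}{k} - \frac{k}{3}$ ($J{\left(k \right)} = -2 + \frac{\frac{6}{k} - k}{3} = -2 + \frac{- k + \frac{6}{k}}{3} = -2 - \left(- \frac{2}{k} + \frac{k}{3}\right) = -2 + \frac{2}{k} - \frac{k}{3}$)
$- \frac{282}{257} + \frac{16}{\frac{q}{-11 + J{\left(1 \right)}} + \frac{29}{-217}} = - \frac{282}{257} + \frac{16}{- \frac{154}{-11 - \left(\frac{7}{3} - 2\right)} + \frac{29}{-217}} = \left(-282\right) \frac{1}{257} + \frac{16}{- \frac{154}{-11 - \frac{1}{3}} + 29 \left(- \frac{1}{217}\right)} = - \frac{282}{257} + \frac{16}{- \frac{154}{-11 - \frac{1}{3}} - \frac{29}{217}} = - \frac{282}{257} + \frac{16}{- \frac{154}{- \frac{34}{3}} - \frac{29}{217}} = - \frac{282}{257} + \frac{16}{\left(-154\right) \left(- \frac{3}{34}\right) - \frac{29}{217}} = - \frac{282}{257} + \frac{16}{\frac{231}{17} - \frac{29}{217}} = - \frac{282}{257} + \frac{16}{\frac{49634}{3689}} = - \frac{282}{257} + 16 \cdot \frac{3689}{49634} = - \frac{282}{257} + \frac{29512}{24817} = \frac{586190}{6377969}$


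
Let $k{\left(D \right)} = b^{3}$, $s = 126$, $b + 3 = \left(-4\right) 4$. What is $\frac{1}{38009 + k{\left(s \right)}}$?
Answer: $\frac{1}{31150} \approx 3.2103 \cdot 10^{-5}$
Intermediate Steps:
$b = -19$ ($b = -3 - 16 = -19$)
$k{\left(D \right)} = -6859$ ($k{\left(D \right)} = \left(-19\right)^{3} = -6859$)
$\frac{1}{38009 + k{\left(s \right)}} = \frac{1}{38009 - 6859} = \frac{1}{31150}$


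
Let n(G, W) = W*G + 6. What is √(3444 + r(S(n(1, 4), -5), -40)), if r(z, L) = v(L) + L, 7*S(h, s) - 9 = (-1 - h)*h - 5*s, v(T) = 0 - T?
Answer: 2*√861 ≈ 58.686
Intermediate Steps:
v(T) = -T
n(G, W) = 6 + G*W (n(G, W) = G*W + 6 = 6 + G*W)
S(h, s) = 9/7 - 5*s/7 + h*(-1 - h)/7 (S(h, s) = 9/7 + ((-1 - h)*h - 5*s)/7 = 9/7 + (h*(-1 - h) - 5*s)/7 = 9/7 + (-5*s + h*(-1 - h))/7 = 9/7 + (-5*s/7 + h*(-1 - h)/7) = 9/7 - 5*s/7 + h*(-1 - h)/7)
r(z, L) = 0 (r(z, L) = -L + L = 0)
√(3444 + r(S(n(1, 4), -5), -40)) = √(3444 + 0) = √3444 = 2*√861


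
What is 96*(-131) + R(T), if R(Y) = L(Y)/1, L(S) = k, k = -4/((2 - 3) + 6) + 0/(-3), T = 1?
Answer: -62884/5 ≈ -12577.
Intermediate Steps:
k = -4/5 (k = -4/(-1 + 6) + 0*(-1/3) = -4/5 + 0 = -4/5 ≈ -0.80000)
L(S) = -4/5
R(Y) = -4/5 (R(Y) = -4/5/1 = -4/5*1 = -4/5)
96*(-131) + R(T) = 96*(-131) - 4/5 = -12576 - 4/5 = -62884/5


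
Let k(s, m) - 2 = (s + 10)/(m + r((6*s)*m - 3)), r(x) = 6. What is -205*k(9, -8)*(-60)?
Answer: -92250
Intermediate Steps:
k(s, m) = 2 + (10 + s)/(6 + m) (k(s, m) = 2 + (s + 10)/(m + 6) = 2 + (10 + s)/(6 + m))
-205*k(9, -8)*(-60) = -205*(22 + 9 + 2*(-8))/(6 - 8)*(-60) = -205*(22 + 9 - 16)/(-2)*(-60) = -(-205)*15/2*(-60) = -205*(-15/2)*(-60) = (3075/2)*(-60) = -92250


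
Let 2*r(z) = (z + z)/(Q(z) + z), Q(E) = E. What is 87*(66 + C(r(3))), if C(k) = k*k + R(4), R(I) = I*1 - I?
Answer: 23055/4 ≈ 5763.8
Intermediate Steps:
R(I) = 0 (R(I) = I - I = 0)
r(z) = ½ (r(z) = ((z + z)/(z + z))/2 = ((2*z)/((2*z)))/2 = ((2*z)*(1/(2*z)))/2 = (½)*1 = ½)
C(k) = k² (C(k) = k*k + 0 = k² + 0 = k²)
87*(66 + C(r(3))) = 87*(66 + (½)²) = 87*(66 + ¼) = 87*(265/4) = 23055/4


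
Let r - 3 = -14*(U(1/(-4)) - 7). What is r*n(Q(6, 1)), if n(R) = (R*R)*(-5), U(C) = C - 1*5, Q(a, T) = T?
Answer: -1745/2 ≈ -872.50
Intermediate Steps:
U(C) = -5 + C (U(C) = C - 5 = -5 + C)
n(R) = -5*R**2 (n(R) = R**2*(-5) = -5*R**2)
r = 349/2 (r = 3 - 14*((-5 + 1/(-4)) - 7) = 3 - 14*((-5 - 1/4) - 7) = 3 - 14*(-21/4 - 7) = 3 - 14*(-49/4) = 3 + 343/2 = 349/2 ≈ 174.50)
r*n(Q(6, 1)) = 349*(-5*1**2)/2 = 349*(-5*1)/2 = (349/2)*(-5) = -1745/2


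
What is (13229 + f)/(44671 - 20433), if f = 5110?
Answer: 18339/24238 ≈ 0.75662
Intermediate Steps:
(13229 + f)/(44671 - 20433) = (13229 + 5110)/(44671 - 20433) = 18339/24238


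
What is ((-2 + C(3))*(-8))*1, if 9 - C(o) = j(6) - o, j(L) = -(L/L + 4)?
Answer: -120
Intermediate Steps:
j(L) = -5 (j(L) = -(1 + 4) = -1*5 = -5)
C(o) = 14 + o (C(o) = 9 - (-5 - o) = 9 + (5 + o) = 14 + o)
((-2 + C(3))*(-8))*1 = ((-2 + (14 + 3))*(-8))*1 = ((-2 + 17)*(-8))*1 = (15*(-8))*1 = -120*1 = -120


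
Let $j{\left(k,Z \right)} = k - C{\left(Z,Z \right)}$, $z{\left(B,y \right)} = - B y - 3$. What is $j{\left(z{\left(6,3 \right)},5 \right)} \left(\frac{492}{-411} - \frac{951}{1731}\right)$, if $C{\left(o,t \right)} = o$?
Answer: $\frac{3589482}{79049} \approx 45.408$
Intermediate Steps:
$z{\left(B,y \right)} = -3 - B y$ ($z{\left(B,y \right)} = - B y - 3 = -3 - B y$)
$j{\left(k,Z \right)} = k - Z$
$j{\left(z{\left(6,3 \right)},5 \right)} \left(\frac{492}{-411} - \frac{951}{1731}\right) = \left(\left(-3 - 6 \cdot 3\right) - 5\right) \left(\frac{492}{-411} - \frac{951}{1731}\right) = \left(\left(-3 - 18\right) - 5\right) \left(492 \left(- \frac{1}{411}\right) - \frac{317}{577}\right) = \left(-21 - 5\right) \left(- \frac{164}{137} - \frac{317}{577}\right) = \left(-26\right) \left(- \frac{138057}{79049}\right) = \frac{3589482}{79049}$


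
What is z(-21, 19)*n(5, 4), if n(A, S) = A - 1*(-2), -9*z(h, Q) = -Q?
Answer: 133/9 ≈ 14.778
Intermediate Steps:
z(h, Q) = Q/9 (z(h, Q) = -(-1)*Q/9 = Q/9)
n(A, S) = 2 + A (n(A, S) = A + 2 = 2 + A)
z(-21, 19)*n(5, 4) = ((⅑)*19)*(2 + 5) = (19/9)*7 = 133/9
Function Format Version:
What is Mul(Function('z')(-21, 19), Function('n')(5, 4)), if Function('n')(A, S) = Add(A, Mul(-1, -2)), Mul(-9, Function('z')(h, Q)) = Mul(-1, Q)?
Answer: Rational(133, 9) ≈ 14.778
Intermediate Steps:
Function('z')(h, Q) = Mul(Rational(1, 9), Q) (Function('z')(h, Q) = Mul(Rational(-1, 9), Mul(-1, Q)) = Mul(Rational(1, 9), Q))
Function('n')(A, S) = Add(2, A) (Function('n')(A, S) = Add(A, 2) = Add(2, A))
Mul(Function('z')(-21, 19), Function('n')(5, 4)) = Mul(Mul(Rational(1, 9), 19), Add(2, 5)) = Mul(Rational(19, 9), 7) = Rational(133, 9)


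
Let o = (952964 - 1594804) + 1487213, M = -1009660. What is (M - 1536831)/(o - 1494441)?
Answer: 2546491/649068 ≈ 3.9233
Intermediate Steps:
o = 845373 (o = -641840 + 1487213 = 845373)
(M - 1536831)/(o - 1494441) = (-1009660 - 1536831)/(845373 - 1494441) = -2546491/(-649068) = -2546491*(-1/649068) = 2546491/649068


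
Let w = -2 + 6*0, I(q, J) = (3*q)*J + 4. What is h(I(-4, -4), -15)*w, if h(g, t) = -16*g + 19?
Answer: 1626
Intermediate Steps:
I(q, J) = 4 + 3*J*q (I(q, J) = 3*J*q + 4 = 4 + 3*J*q)
w = -2 (w = -2 + 0 = -2)
h(g, t) = 19 - 16*g
h(I(-4, -4), -15)*w = (19 - 16*(4 + 3*(-4)*(-4)))*(-2) = (19 - 16*(4 + 48))*(-2) = (19 - 16*52)*(-2) = (19 - 832)*(-2) = -813*(-2) = 1626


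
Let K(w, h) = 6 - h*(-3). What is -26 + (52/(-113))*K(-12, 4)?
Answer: -3874/113 ≈ -34.283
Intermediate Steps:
K(w, h) = 6 + 3*h (K(w, h) = 6 - (-3)*h = 6 + 3*h)
-26 + (52/(-113))*K(-12, 4) = -26 + (52/(-113))*(6 + 3*4) = -26 + (52*(-1/113))*(6 + 12) = -26 - 52/113*18 = -26 - 936/113 = -3874/113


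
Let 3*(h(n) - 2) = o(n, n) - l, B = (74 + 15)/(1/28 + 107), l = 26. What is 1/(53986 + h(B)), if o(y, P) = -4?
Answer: 1/53978 ≈ 1.8526e-5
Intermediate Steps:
B = 2492/2997 (B = 89/(1/28 + 107) = 89/(2997/28) = 89*(28/2997) = 2492/2997 ≈ 0.83150)
h(n) = -8 (h(n) = 2 + (-4 - 1*26)/3 = 2 + (-4 - 26)/3 = 2 + (1/3)*(-30) = 2 - 10 = -8)
1/(53986 + h(B)) = 1/(53986 - 8) = 1/53978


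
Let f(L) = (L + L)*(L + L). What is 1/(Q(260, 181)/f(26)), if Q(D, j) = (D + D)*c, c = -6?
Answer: -13/15 ≈ -0.86667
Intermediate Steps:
f(L) = 4*L² (f(L) = (2*L)*(2*L) = 4*L²)
Q(D, j) = -12*D (Q(D, j) = (D + D)*(-6) = (2*D)*(-6) = -12*D)
1/(Q(260, 181)/f(26)) = 1/((-12*260)/((4*26²))) = 1/(-3120/(4*676)) = 1/(-3120/2704) = 1/(-3120*1/2704) = 1/(-15/13) = -13/15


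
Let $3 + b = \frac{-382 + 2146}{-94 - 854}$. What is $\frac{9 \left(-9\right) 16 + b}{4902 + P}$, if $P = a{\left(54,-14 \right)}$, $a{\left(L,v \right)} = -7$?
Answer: $- \frac{102768}{386705} \approx -0.26575$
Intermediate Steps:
$b = - \frac{384}{79}$ ($b = -3 + \frac{-382 + 2146}{-94 - 854} = -3 + \frac{1764}{-948} = -3 + 1764 \left(- \frac{1}{948}\right) = -3 - \frac{147}{79} = - \frac{384}{79} \approx -4.8608$)
$P = -7$
$\frac{9 \left(-9\right) 16 + b}{4902 + P} = \frac{9 \left(-9\right) 16 - \frac{384}{79}}{4902 - 7} = \frac{\left(-81\right) 16 - \frac{384}{79}}{4895} = \left(-1296 - \frac{384}{79}\right) \frac{1}{4895} = \left(- \frac{102768}{79}\right) \frac{1}{4895} = - \frac{102768}{386705}$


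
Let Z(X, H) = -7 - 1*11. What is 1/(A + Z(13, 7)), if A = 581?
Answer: 1/563 ≈ 0.0017762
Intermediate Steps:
Z(X, H) = -18 (Z(X, H) = -7 - 11 = -18)
1/(A + Z(13, 7)) = 1/(581 - 18) = 1/563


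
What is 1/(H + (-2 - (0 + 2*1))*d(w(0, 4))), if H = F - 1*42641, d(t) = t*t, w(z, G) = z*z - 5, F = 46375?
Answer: 1/3634 ≈ 0.00027518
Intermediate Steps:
w(z, G) = -5 + z**2 (w(z, G) = z**2 - 5 = -5 + z**2)
d(t) = t**2
H = 3734 (H = 46375 - 1*42641 = 46375 - 42641 = 3734)
1/(H + (-2 - (0 + 2*1))*d(w(0, 4))) = 1/(3734 + (-2 - (0 + 2*1))*(-5 + 0**2)**2) = 1/(3734 + (-2 - (0 + 2))*(-5 + 0)**2) = 1/(3734 + (-2 - 1*2)*(-5)**2) = 1/(3734 + (-2 - 2)*25) = 1/(3734 - 4*25) = 1/(3734 - 100) = 1/3634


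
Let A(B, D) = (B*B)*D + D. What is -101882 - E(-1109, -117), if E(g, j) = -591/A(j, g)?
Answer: -1546793919811/15182210 ≈ -1.0188e+5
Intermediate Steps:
A(B, D) = D + D*B² (A(B, D) = B²*D + D = D*B² + D = D + D*B²)
E(g, j) = -591/(g*(1 + j²)) (E(g, j) = -591*1/(g*(1 + j²)) = -591/(g*(1 + j²)))
-101882 - E(-1109, -117) = -101882 - (-591)/((-1109)*(1 + (-117)²)) = -101882 - (-591)*(-1)/(1109*(1 + 13689)) = -101882 - (-591)*(-1)/(1109*13690) = -101882 - 1*591/15182210 = -101882 - 591/15182210 = -1546793919811/15182210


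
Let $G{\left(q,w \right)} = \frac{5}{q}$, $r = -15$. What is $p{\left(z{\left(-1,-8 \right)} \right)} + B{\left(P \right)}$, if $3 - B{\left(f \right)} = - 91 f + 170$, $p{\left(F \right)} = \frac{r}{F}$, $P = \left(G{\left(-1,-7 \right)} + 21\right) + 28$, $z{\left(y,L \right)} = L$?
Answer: $\frac{30711}{8} \approx 3838.9$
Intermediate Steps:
$P = 44$ ($P = \left(\frac{5}{-1} + 21\right) + 28 = \left(5 \left(-1\right) + 21\right) + 28 = \left(-5 + 21\right) + 28 = 16 + 28 = 44$)
$p{\left(F \right)} = - \frac{15}{F}$
$B{\left(f \right)} = -167 + 91 f$ ($B{\left(f \right)} = 3 - \left(- 91 f + 170\right) = 3 - \left(170 - 91 f\right) = 3 + \left(-170 + 91 f\right) = -167 + 91 f$)
$p{\left(z{\left(-1,-8 \right)} \right)} + B{\left(P \right)} = - \frac{15}{-8} + \left(-167 + 91 \cdot 44\right) = \left(-15\right) \left(- \frac{1}{8}\right) + \left(-167 + 4004\right) = \frac{15}{8} + 3837 = \frac{30711}{8}$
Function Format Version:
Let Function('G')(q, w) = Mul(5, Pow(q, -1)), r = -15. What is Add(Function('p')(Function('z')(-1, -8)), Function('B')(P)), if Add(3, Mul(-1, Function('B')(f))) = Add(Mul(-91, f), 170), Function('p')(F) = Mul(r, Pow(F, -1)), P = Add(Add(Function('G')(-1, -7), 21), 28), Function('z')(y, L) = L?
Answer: Rational(30711, 8) ≈ 3838.9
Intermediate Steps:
P = 44 (P = Add(Add(Mul(5, Pow(-1, -1)), 21), 28) = Add(Add(Mul(5, -1), 21), 28) = Add(Add(-5, 21), 28) = Add(16, 28) = 44)
Function('p')(F) = Mul(-15, Pow(F, -1))
Function('B')(f) = Add(-167, Mul(91, f)) (Function('B')(f) = Add(3, Mul(-1, Add(Mul(-91, f), 170))) = Add(3, Mul(-1, Add(170, Mul(-91, f)))) = Add(3, Add(-170, Mul(91, f))) = Add(-167, Mul(91, f)))
Add(Function('p')(Function('z')(-1, -8)), Function('B')(P)) = Add(Mul(-15, Pow(-8, -1)), Add(-167, Mul(91, 44))) = Add(Mul(-15, Rational(-1, 8)), Add(-167, 4004)) = Add(Rational(15, 8), 3837) = Rational(30711, 8)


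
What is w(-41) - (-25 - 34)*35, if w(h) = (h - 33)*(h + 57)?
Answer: 881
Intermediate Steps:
w(h) = (-33 + h)*(57 + h)
w(-41) - (-25 - 34)*35 = (-1881 + (-41)**2 + 24*(-41)) - (-25 - 34)*35 = (-1881 + 1681 - 984) - (-59)*35 = -1184 - 1*(-2065) = -1184 + 2065 = 881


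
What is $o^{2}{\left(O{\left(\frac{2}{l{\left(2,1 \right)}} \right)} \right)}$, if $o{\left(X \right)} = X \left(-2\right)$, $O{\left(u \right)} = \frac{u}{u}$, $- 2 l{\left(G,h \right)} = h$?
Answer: $4$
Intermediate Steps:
$l{\left(G,h \right)} = - \frac{h}{2}$
$O{\left(u \right)} = 1$
$o{\left(X \right)} = - 2 X$
$o^{2}{\left(O{\left(\frac{2}{l{\left(2,1 \right)}} \right)} \right)} = \left(\left(-2\right) 1\right)^{2} = \left(-2\right)^{2} = 4$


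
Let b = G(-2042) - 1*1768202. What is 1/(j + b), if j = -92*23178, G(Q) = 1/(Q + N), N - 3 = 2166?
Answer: -127/495373405 ≈ -2.5637e-7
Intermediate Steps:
N = 2169 (N = 3 + 2166 = 2169)
G(Q) = 1/(2169 + Q) (G(Q) = 1/(Q + 2169) = 1/(2169 + Q))
j = -2132376
b = -224561653/127 (b = 1/(2169 - 2042) - 1*1768202 = 1/127 - 1768202 = -224561653/127 ≈ -1.7682e+6)
1/(j + b) = 1/(-2132376 - 224561653/127) = 1/(-495373405/127) = -127/495373405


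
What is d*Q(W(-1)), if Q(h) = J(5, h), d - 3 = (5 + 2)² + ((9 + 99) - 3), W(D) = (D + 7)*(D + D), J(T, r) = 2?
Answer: 314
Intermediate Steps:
W(D) = 2*D*(7 + D) (W(D) = (7 + D)*(2*D) = 2*D*(7 + D))
d = 157 (d = 3 + ((5 + 2)² + ((9 + 99) - 3)) = 3 + (7² + (108 - 3)) = 3 + (49 + 105) = 3 + 154 = 157)
Q(h) = 2
d*Q(W(-1)) = 157*2 = 314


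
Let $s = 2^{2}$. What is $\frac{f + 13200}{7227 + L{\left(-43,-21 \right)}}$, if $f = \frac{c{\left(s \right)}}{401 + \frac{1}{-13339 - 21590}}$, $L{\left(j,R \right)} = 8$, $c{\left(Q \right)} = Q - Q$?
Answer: $\frac{2640}{1447} \approx 1.8245$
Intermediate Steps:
$s = 4$
$c{\left(Q \right)} = 0$
$f = 0$ ($f = \frac{0}{401 + \frac{1}{-13339 - 21590}} = \frac{0}{401 + \frac{1}{-34929}} = \frac{0}{401 - \frac{1}{34929}} = \frac{0}{\frac{14006528}{34929}} = 0 \cdot \frac{34929}{14006528} = 0$)
$\frac{f + 13200}{7227 + L{\left(-43,-21 \right)}} = \frac{0 + 13200}{7227 + 8} = \frac{13200}{7235} = 13200 \cdot \frac{1}{7235} = \frac{2640}{1447}$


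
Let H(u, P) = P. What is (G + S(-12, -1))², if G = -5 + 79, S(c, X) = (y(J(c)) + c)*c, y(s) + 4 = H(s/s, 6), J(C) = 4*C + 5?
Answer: 37636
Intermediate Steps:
J(C) = 5 + 4*C
y(s) = 2 (y(s) = -4 + 6 = 2)
S(c, X) = c*(2 + c) (S(c, X) = (2 + c)*c = c*(2 + c))
G = 74
(G + S(-12, -1))² = (74 - 12*(2 - 12))² = (74 - 12*(-10))² = (74 + 120)² = 194² = 37636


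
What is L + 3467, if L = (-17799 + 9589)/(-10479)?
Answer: 36338903/10479 ≈ 3467.8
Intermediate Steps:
L = 8210/10479 (L = -8210*(-1/10479) = 8210/10479 ≈ 0.78347)
L + 3467 = 8210/10479 + 3467 = 36338903/10479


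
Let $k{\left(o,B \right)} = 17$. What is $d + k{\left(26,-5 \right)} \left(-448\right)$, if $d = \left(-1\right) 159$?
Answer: $-7775$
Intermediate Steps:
$d = -159$
$d + k{\left(26,-5 \right)} \left(-448\right) = -159 + 17 \left(-448\right) = -159 - 7616 = -7775$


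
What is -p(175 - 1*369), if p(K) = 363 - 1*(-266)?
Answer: -629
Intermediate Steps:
p(K) = 629 (p(K) = 363 + 266 = 629)
-p(175 - 1*369) = -1*629 = -629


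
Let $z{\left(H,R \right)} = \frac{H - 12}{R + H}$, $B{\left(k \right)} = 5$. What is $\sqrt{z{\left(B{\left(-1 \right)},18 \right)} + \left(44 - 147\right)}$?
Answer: $\frac{6 i \sqrt{1518}}{23} \approx 10.164 i$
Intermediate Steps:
$z{\left(H,R \right)} = \frac{-12 + H}{H + R}$
$\sqrt{z{\left(B{\left(-1 \right)},18 \right)} + \left(44 - 147\right)} = \sqrt{\frac{-12 + 5}{5 + 18} + \left(44 - 147\right)} = \sqrt{\frac{1}{23} \left(-7\right) - 103} = \sqrt{- \frac{7}{23} - 103} = \sqrt{- \frac{2376}{23}} = \frac{6 i \sqrt{1518}}{23}$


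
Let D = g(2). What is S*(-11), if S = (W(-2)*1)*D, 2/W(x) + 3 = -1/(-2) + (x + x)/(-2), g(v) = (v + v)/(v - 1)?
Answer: 176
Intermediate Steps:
g(v) = 2*v/(-1 + v) (g(v) = (2*v)/(-1 + v) = 2*v/(-1 + v))
D = 4 (D = 2*2/(-1 + 2) = 2*2/1 = 2*2*1 = 4)
W(x) = 2/(-5/2 - x) (W(x) = 2/(-3 + (-1/(-2) + (x + x)/(-2))) = 2/(-3 + (-1*(-1/2) + (2*x)*(-1/2))) = 2/(-3 + (1/2 - x)) = 2/(-5/2 - x))
S = -16 (S = (-4/(5 + 2*(-2))*1)*4 = (-4/(5 - 4)*1)*4 = (-4/1*1)*4 = (-4*1*1)*4 = -4*1*4 = -4*4 = -16)
S*(-11) = -16*(-11) = 176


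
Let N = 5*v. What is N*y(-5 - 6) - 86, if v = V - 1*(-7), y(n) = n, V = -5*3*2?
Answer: 1179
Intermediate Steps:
V = -30 (V = -15*2 = -30)
v = -23 (v = -30 - 1*(-7) = -30 + 7 = -23)
N = -115 (N = 5*(-23) = -115)
N*y(-5 - 6) - 86 = -115*(-5 - 6) - 86 = -115*(-11) - 86 = 1265 - 86 = 1179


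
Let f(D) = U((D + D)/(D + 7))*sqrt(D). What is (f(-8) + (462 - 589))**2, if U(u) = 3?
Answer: 16057 - 1524*I*sqrt(2) ≈ 16057.0 - 2155.3*I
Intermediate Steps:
f(D) = 3*sqrt(D)
(f(-8) + (462 - 589))**2 = (3*sqrt(-8) + (462 - 589))**2 = (3*(2*I*sqrt(2)) - 127)**2 = (6*I*sqrt(2) - 127)**2 = (-127 + 6*I*sqrt(2))**2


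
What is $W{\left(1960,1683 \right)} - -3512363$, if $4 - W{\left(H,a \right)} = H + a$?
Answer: $3508724$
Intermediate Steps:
$W{\left(H,a \right)} = 4 - H - a$ ($W{\left(H,a \right)} = 4 - \left(H + a\right) = 4 - H - a$)
$W{\left(1960,1683 \right)} - -3512363 = \left(4 - 1960 - 1683\right) - -3512363 = \left(4 - 1960 - 1683\right) + 3512363 = -3639 + 3512363 = 3508724$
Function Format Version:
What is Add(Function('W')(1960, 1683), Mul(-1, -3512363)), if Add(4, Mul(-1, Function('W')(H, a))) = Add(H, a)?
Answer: 3508724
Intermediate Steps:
Function('W')(H, a) = Add(4, Mul(-1, H), Mul(-1, a)) (Function('W')(H, a) = Add(4, Mul(-1, Add(H, a))) = Add(4, Add(Mul(-1, H), Mul(-1, a))) = Add(4, Mul(-1, H), Mul(-1, a)))
Add(Function('W')(1960, 1683), Mul(-1, -3512363)) = Add(Add(4, Mul(-1, 1960), Mul(-1, 1683)), Mul(-1, -3512363)) = Add(Add(4, -1960, -1683), 3512363) = Add(-3639, 3512363) = 3508724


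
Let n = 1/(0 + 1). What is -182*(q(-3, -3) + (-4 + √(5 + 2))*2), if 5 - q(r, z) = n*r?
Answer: -364*√7 ≈ -963.05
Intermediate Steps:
n = 1 (n = 1/1 = 1)
q(r, z) = 5 - r
-182*(q(-3, -3) + (-4 + √(5 + 2))*2) = -182*((5 - 1*(-3)) + (-4 + √(5 + 2))*2) = -182*((5 + 3) + (-4 + √7)*2) = -182*(8 + (-8 + 2*√7)) = -364*√7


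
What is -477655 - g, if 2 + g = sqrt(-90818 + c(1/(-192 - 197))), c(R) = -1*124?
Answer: -477653 - I*sqrt(90942) ≈ -4.7765e+5 - 301.57*I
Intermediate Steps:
c(R) = -124
g = -2 + I*sqrt(90942) (g = -2 + sqrt(-90818 - 124) = -2 + sqrt(-90942) = -2 + I*sqrt(90942) ≈ -2.0 + 301.57*I)
-477655 - g = -477655 - (-2 + I*sqrt(90942)) = -477655 + (2 - I*sqrt(90942)) = -477653 - I*sqrt(90942)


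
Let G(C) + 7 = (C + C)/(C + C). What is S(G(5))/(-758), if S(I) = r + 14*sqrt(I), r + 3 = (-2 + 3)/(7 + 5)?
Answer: 35/9096 - 7*I*sqrt(6)/379 ≈ 0.0038478 - 0.045241*I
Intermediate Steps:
G(C) = -6 (G(C) = -7 + (C + C)/(C + C) = -7 + (2*C)/((2*C)) = -7 + (2*C)*(1/(2*C)) = -7 + 1 = -6)
r = -35/12 (r = -3 + (-2 + 3)/(7 + 5) = -3 + 1/12 = -35/12 ≈ -2.9167)
S(I) = -35/12 + 14*sqrt(I)
S(G(5))/(-758) = (-35/12 + 14*sqrt(-6))/(-758) = (-35/12 + 14*(I*sqrt(6)))*(-1/758) = (-35/12 + 14*I*sqrt(6))*(-1/758) = 35/9096 - 7*I*sqrt(6)/379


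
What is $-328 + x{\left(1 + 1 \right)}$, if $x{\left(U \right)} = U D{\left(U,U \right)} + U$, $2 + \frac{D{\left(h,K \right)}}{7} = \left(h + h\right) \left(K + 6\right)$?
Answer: $94$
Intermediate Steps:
$D{\left(h,K \right)} = -14 + 14 h \left(6 + K\right)$ ($D{\left(h,K \right)} = -14 + 7 \left(h + h\right) \left(K + 6\right) = -14 + 7 \cdot 2 h \left(6 + K\right) = -14 + 14 h \left(6 + K\right)$)
$x{\left(U \right)} = U + U \left(-14 + 14 U^{2} + 84 U\right)$ ($x{\left(U \right)} = U \left(-14 + 84 U + 14 U U\right) + U = U \left(-14 + 84 U + 14 U^{2}\right) + U = U \left(-14 + 14 U^{2} + 84 U\right) + U = U + U \left(-14 + 14 U^{2} + 84 U\right)$)
$-328 + x{\left(1 + 1 \right)} = -328 + \left(1 + 1\right) \left(-13 + 14 \left(1 + 1\right)^{2} + 84 \left(1 + 1\right)\right) = -328 + 2 \left(-13 + 14 \cdot 2^{2} + 84 \cdot 2\right) = -328 + 2 \left(-13 + 14 \cdot 4 + 168\right) = -328 + 2 \left(-13 + 56 + 168\right) = -328 + 2 \cdot 211 = -328 + 422 = 94$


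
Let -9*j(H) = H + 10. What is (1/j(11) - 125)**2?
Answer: 770884/49 ≈ 15732.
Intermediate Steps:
j(H) = -10/9 - H/9 (j(H) = -(H + 10)/9 = -(10 + H)/9 = -10/9 - H/9)
(1/j(11) - 125)**2 = (1/(-10/9 - 1/9*11) - 125)**2 = (1/(-10/9 - 11/9) - 125)**2 = (1/(-7/3) - 125)**2 = (-3/7 - 125)**2 = (-878/7)**2 = 770884/49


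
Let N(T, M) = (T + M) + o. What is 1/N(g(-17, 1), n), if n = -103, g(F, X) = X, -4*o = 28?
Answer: -1/109 ≈ -0.0091743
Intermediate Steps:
o = -7 (o = -¼*28 = -7)
N(T, M) = -7 + M + T (N(T, M) = (T + M) - 7 = (M + T) - 7 = -7 + M + T)
1/N(g(-17, 1), n) = 1/(-7 - 103 + 1) = 1/(-109) = -1/109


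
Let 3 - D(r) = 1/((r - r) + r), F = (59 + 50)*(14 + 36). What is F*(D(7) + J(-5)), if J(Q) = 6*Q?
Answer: -1035500/7 ≈ -1.4793e+5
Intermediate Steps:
F = 5450 (F = 109*50 = 5450)
D(r) = 3 - 1/r (D(r) = 3 - 1/((r - r) + r) = 3 - 1/(0 + r) = 3 - 1/r)
F*(D(7) + J(-5)) = 5450*((3 - 1/7) + 6*(-5)) = 5450*((3 - 1*⅐) - 30) = 5450*((3 - ⅐) - 30) = 5450*(20/7 - 30) = 5450*(-190/7) = -1035500/7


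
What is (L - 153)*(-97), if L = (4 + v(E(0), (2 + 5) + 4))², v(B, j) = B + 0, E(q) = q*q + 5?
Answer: 6984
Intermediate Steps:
E(q) = 5 + q² (E(q) = q² + 5 = 5 + q²)
v(B, j) = B
L = 81 (L = (4 + (5 + 0²))² = (4 + (5 + 0))² = (4 + 5)² = 9² = 81)
(L - 153)*(-97) = (81 - 153)*(-97) = -72*(-97) = 6984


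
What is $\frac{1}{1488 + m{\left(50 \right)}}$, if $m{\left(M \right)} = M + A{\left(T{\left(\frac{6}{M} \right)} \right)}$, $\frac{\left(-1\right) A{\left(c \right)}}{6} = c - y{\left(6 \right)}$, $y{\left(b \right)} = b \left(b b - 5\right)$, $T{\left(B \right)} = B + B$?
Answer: $\frac{25}{66314} \approx 0.00037699$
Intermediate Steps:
$T{\left(B \right)} = 2 B$
$y{\left(b \right)} = b \left(-5 + b^{2}\right)$ ($y{\left(b \right)} = b \left(b^{2} - 5\right) = b \left(-5 + b^{2}\right)$)
$A{\left(c \right)} = 1116 - 6 c$ ($A{\left(c \right)} = - 6 \left(c - 6 \left(-5 + 6^{2}\right)\right) = - 6 \left(c - 6 \left(-5 + 36\right)\right) = - 6 \left(c - 6 \cdot 31\right) = - 6 \left(c - 186\right) = - 6 \left(-186 + c\right) = 1116 - 6 c$)
$m{\left(M \right)} = 1116 + M - \frac{72}{M}$ ($m{\left(M \right)} = M - \left(-1116 + 6 \cdot 2 \frac{6}{M}\right) = M + \left(1116 - 6 \frac{12}{M}\right) = M + \left(1116 - \frac{72}{M}\right) = 1116 + M - \frac{72}{M}$)
$\frac{1}{1488 + m{\left(50 \right)}} = \frac{1}{1488 + \left(1116 + 50 - \frac{72}{50}\right)} = \frac{1}{1488 + \left(1116 + 50 - \frac{36}{25}\right)} = \frac{1}{1488 + \frac{29114}{25}} = \frac{1}{\frac{66314}{25}} = \frac{25}{66314}$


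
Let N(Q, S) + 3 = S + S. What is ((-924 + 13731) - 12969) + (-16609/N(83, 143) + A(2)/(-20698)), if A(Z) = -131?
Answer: -9867607/44714 ≈ -220.68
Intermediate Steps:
N(Q, S) = -3 + 2*S (N(Q, S) = -3 + (S + S) = -3 + 2*S)
((-924 + 13731) - 12969) + (-16609/N(83, 143) + A(2)/(-20698)) = ((-924 + 13731) - 12969) + (-16609/(-3 + 2*143) - 131/(-20698)) = (12807 - 12969) + (-16609/(-3 + 286) - 131*(-1/20698)) = -162 + (-16609/283 + 1/158) = -162 - 2623939/44714 = -9867607/44714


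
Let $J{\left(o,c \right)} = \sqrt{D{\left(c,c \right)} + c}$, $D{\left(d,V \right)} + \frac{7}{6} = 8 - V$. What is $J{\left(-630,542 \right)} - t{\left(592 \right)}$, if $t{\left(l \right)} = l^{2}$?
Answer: $-350464 + \frac{\sqrt{246}}{6} \approx -3.5046 \cdot 10^{5}$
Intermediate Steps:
$D{\left(d,V \right)} = \frac{41}{6} - V$ ($D{\left(d,V \right)} = - \frac{7}{6} - \left(-8 + V\right) = \frac{41}{6} - V$)
$J{\left(o,c \right)} = \frac{\sqrt{246}}{6}$ ($J{\left(o,c \right)} = \sqrt{\left(\frac{41}{6} - c\right) + c} = \sqrt{\frac{41}{6}} = \frac{\sqrt{246}}{6}$)
$J{\left(-630,542 \right)} - t{\left(592 \right)} = \frac{\sqrt{246}}{6} - 592^{2} = \frac{\sqrt{246}}{6} - 350464 = -350464 + \frac{\sqrt{246}}{6}$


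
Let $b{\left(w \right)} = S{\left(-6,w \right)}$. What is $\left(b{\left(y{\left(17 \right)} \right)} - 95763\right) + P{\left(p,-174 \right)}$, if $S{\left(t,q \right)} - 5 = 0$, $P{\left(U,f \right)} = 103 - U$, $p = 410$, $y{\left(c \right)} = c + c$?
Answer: $-96065$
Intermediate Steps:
$y{\left(c \right)} = 2 c$
$S{\left(t,q \right)} = 5$ ($S{\left(t,q \right)} = 5 + 0 = 5$)
$b{\left(w \right)} = 5$
$\left(b{\left(y{\left(17 \right)} \right)} - 95763\right) + P{\left(p,-174 \right)} = \left(5 - 95763\right) + \left(103 - 410\right) = -95758 + \left(103 - 410\right) = -95758 - 307 = -96065$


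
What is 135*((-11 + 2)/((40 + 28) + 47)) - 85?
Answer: -2198/23 ≈ -95.565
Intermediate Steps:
135*((-11 + 2)/((40 + 28) + 47)) - 85 = 135*(-9/(68 + 47)) - 85 = 135*(-9/115) - 85 = -243/23 - 85 = -2198/23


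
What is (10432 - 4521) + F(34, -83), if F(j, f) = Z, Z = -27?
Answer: 5884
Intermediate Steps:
F(j, f) = -27
(10432 - 4521) + F(34, -83) = (10432 - 4521) - 27 = 5911 - 27 = 5884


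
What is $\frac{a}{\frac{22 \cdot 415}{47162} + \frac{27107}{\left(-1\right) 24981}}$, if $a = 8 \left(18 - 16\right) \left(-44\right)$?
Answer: $\frac{207355090272}{262585951} \approx 789.67$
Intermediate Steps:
$a = -704$ ($a = 8 \left(18 - 16\right) \left(-44\right) = 8 \cdot 2 \left(-44\right) = 16 \left(-44\right) = -704$)
$\frac{a}{\frac{22 \cdot 415}{47162} + \frac{27107}{\left(-1\right) 24981}} = - \frac{704}{\frac{22 \cdot 415}{47162} + \frac{27107}{\left(-1\right) 24981}} = - \frac{704}{9130 \cdot \frac{1}{47162} + \frac{27107}{-24981}} = - \frac{704}{\frac{4565}{23581} + 27107 \left(- \frac{1}{24981}\right)} = - \frac{704}{\frac{4565}{23581} - \frac{27107}{24981}} = - \frac{704}{- \frac{525171902}{589076961}} = \left(-704\right) \left(- \frac{589076961}{525171902}\right) = \frac{207355090272}{262585951}$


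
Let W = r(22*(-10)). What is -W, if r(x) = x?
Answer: 220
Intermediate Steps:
W = -220 (W = 22*(-10) = -220)
-W = -1*(-220) = 220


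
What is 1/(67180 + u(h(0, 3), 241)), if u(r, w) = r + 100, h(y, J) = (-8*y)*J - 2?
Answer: 1/67278 ≈ 1.4864e-5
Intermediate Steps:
h(y, J) = -2 - 8*J*y (h(y, J) = -8*J*y - 2 = -2 - 8*J*y)
u(r, w) = 100 + r
1/(67180 + u(h(0, 3), 241)) = 1/(67180 + (100 + (-2 - 8*3*0))) = 1/(67180 + (100 + (-2 + 0))) = 1/(67180 + (100 - 2)) = 1/(67180 + 98) = 1/67278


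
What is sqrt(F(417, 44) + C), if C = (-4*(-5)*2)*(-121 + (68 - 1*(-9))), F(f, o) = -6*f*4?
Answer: 2*I*sqrt(2942) ≈ 108.48*I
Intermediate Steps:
F(f, o) = -24*f
C = -1760 (C = (20*2)*(-121 + (68 + 9)) = 40*(-121 + 77) = 40*(-44) = -1760)
sqrt(F(417, 44) + C) = sqrt(-24*417 - 1760) = sqrt(-10008 - 1760) = sqrt(-11768) = 2*I*sqrt(2942)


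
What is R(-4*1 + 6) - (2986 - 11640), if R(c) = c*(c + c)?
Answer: 8662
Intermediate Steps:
R(c) = 2*c² (R(c) = c*(2*c) = 2*c²)
R(-4*1 + 6) - (2986 - 11640) = 2*(-4*1 + 6)² - (2986 - 11640) = 2*(-4 + 6)² - 1*(-8654) = 2*2² + 8654 = 2*4 + 8654 = 8 + 8654 = 8662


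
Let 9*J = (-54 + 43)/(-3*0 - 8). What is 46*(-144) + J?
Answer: -476917/72 ≈ -6623.8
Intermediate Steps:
J = 11/72 (J = ((-54 + 43)/(-3*0 - 8))/9 = (-11/(0 - 8))/9 = (-11/(-8))/9 = (-11*(-1/8))/9 = (1/9)*(11/8) = 11/72 ≈ 0.15278)
46*(-144) + J = 46*(-144) + 11/72 = -6624 + 11/72 = -476917/72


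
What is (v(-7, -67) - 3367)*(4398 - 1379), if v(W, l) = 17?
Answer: -10113650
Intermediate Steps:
(v(-7, -67) - 3367)*(4398 - 1379) = (17 - 3367)*(4398 - 1379) = -3350*3019 = -10113650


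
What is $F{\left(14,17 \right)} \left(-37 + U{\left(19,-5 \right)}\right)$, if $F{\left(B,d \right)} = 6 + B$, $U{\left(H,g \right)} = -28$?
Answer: $-1300$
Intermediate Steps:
$F{\left(14,17 \right)} \left(-37 + U{\left(19,-5 \right)}\right) = \left(6 + 14\right) \left(-37 - 28\right) = 20 \left(-65\right) = -1300$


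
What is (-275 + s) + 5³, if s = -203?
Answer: -353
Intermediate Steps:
(-275 + s) + 5³ = (-275 - 203) + 5³ = -478 + 125 = -353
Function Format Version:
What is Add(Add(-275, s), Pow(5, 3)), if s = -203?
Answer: -353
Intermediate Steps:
Add(Add(-275, s), Pow(5, 3)) = Add(Add(-275, -203), Pow(5, 3)) = Add(-478, 125) = -353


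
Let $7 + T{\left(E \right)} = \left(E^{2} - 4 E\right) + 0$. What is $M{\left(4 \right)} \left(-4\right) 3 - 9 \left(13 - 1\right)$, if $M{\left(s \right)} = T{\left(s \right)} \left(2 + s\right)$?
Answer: $396$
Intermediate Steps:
$T{\left(E \right)} = -7 + E^{2} - 4 E$ ($T{\left(E \right)} = -7 + \left(\left(E^{2} - 4 E\right) + 0\right) = -7 + \left(E^{2} - 4 E\right) = -7 + E^{2} - 4 E$)
$M{\left(s \right)} = \left(2 + s\right) \left(-7 + s^{2} - 4 s\right)$ ($M{\left(s \right)} = \left(-7 + s^{2} - 4 s\right) \left(2 + s\right) = \left(2 + s\right) \left(-7 + s^{2} - 4 s\right)$)
$M{\left(4 \right)} \left(-4\right) 3 - 9 \left(13 - 1\right) = - \left(2 + 4\right) \left(7 - 4^{2} + 4 \cdot 4\right) \left(-4\right) 3 - 9 \left(13 - 1\right) = \left(-1\right) 6 \left(7 - 16 + 16\right) \left(-4\right) 3 - 9 \left(13 - 1\right) = \left(-1\right) 6 \left(7 - 16 + 16\right) \left(-4\right) 3 - 108 = \left(-1\right) 6 \cdot 7 \left(-4\right) 3 - 108 = \left(-42\right) \left(-4\right) 3 - 108 = 168 \cdot 3 - 108 = 504 - 108 = 396$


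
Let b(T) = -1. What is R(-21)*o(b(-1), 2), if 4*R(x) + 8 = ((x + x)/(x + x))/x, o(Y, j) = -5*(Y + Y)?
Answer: -845/42 ≈ -20.119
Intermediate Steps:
o(Y, j) = -10*Y
R(x) = -2 + 1/(4*x) (R(x) = -2 + (((x + x)/(x + x))/x)/4 = -2 + (((2*x)/((2*x)))/x)/4 = -2 + (((2*x)*(1/(2*x)))/x)/4 = -2 + (1/x)/4 = -2 + 1/(4*x))
R(-21)*o(b(-1), 2) = (-2 + (¼)/(-21))*(-10*(-1)) = (-2 + (¼)*(-1/21))*10 = (-2 - 1/84)*10 = -169/84*10 = -845/42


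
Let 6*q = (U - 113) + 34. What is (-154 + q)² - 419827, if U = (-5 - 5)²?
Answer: -1588707/4 ≈ -3.9718e+5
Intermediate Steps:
U = 100 (U = (-10)² = 100)
q = 7/2 (q = ((100 - 113) + 34)/6 = (-13 + 34)/6 = (⅙)*21 = 7/2 ≈ 3.5000)
(-154 + q)² - 419827 = (-154 + 7/2)² - 419827 = (-301/2)² - 419827 = 90601/4 - 419827 = -1588707/4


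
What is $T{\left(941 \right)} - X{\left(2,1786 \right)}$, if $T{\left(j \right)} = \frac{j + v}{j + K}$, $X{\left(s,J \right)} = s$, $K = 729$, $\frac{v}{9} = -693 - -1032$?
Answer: $\frac{326}{835} \approx 0.39042$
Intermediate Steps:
$v = 3051$ ($v = 9 \left(-693 - -1032\right) = 9 \left(-693 + 1032\right) = 9 \cdot 339 = 3051$)
$T{\left(j \right)} = \frac{3051 + j}{729 + j}$ ($T{\left(j \right)} = \frac{j + 3051}{j + 729} = \frac{3051 + j}{729 + j}$)
$T{\left(941 \right)} - X{\left(2,1786 \right)} = \frac{3051 + 941}{729 + 941} - 2 = \frac{1}{1670} \cdot 3992 - 2 = \frac{1996}{835} - 2 = \frac{326}{835}$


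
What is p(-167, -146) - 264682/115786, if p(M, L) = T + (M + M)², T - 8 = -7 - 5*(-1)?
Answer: 587138775/5263 ≈ 1.1156e+5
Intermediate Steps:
T = 6 (T = 8 + (-7 - 5*(-1)) = 8 + (-7 + 5) = 8 - 2 = 6)
p(M, L) = 6 + 4*M² (p(M, L) = 6 + (M + M)² = 6 + (2*M)² = 6 + 4*M²)
p(-167, -146) - 264682/115786 = (6 + 4*(-167)²) - 264682/115786 = (6 + 4*27889) - 264682*1/115786 = (6 + 111556) - 12031/5263 = 111562 - 12031/5263 = 587138775/5263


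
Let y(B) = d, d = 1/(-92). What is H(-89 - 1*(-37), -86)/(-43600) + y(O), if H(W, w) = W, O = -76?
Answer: -1213/125350 ≈ -0.0096769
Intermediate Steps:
d = -1/92 ≈ -0.010870
y(B) = -1/92
H(-89 - 1*(-37), -86)/(-43600) + y(O) = (-89 - 1*(-37))/(-43600) - 1/92 = (-89 + 37)*(-1/43600) - 1/92 = -52*(-1/43600) - 1/92 = 13/10900 - 1/92 = -1213/125350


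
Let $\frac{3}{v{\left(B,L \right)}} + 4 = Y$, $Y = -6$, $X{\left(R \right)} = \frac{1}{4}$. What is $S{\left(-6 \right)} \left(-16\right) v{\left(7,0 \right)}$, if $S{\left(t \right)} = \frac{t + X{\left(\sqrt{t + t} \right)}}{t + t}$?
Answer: $\frac{23}{10} \approx 2.3$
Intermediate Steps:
$X{\left(R \right)} = \frac{1}{4}$
$v{\left(B,L \right)} = - \frac{3}{10}$ ($v{\left(B,L \right)} = \frac{3}{-4 - 6} = \frac{3}{-10} = 3 \left(- \frac{1}{10}\right) = - \frac{3}{10}$)
$S{\left(t \right)} = \frac{\frac{1}{4} + t}{2 t}$ ($S{\left(t \right)} = \frac{t + \frac{1}{4}}{t + t} = \frac{\frac{1}{4} + t}{2 t}$)
$S{\left(-6 \right)} \left(-16\right) v{\left(7,0 \right)} = \frac{1 + 4 \left(-6\right)}{8 \left(-6\right)} \left(-16\right) \left(- \frac{3}{10}\right) = \frac{1}{8} \left(- \frac{1}{6}\right) \left(1 - 24\right) \left(-16\right) \left(- \frac{3}{10}\right) = \frac{1}{8} \left(- \frac{1}{6}\right) \left(-23\right) \left(-16\right) \left(- \frac{3}{10}\right) = \frac{23}{48} \left(-16\right) \left(- \frac{3}{10}\right) = \left(- \frac{23}{3}\right) \left(- \frac{3}{10}\right) = \frac{23}{10}$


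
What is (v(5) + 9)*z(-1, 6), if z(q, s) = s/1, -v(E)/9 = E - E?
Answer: 54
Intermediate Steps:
v(E) = 0 (v(E) = -9*(E - E) = -9*0 = 0)
z(q, s) = s (z(q, s) = s*1 = s)
(v(5) + 9)*z(-1, 6) = (0 + 9)*6 = 9*6 = 54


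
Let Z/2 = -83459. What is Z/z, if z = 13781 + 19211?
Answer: -83459/16496 ≈ -5.0593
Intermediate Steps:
Z = -166918 (Z = 2*(-83459) = -166918)
z = 32992
Z/z = -166918/32992 = -166918*1/32992 = -83459/16496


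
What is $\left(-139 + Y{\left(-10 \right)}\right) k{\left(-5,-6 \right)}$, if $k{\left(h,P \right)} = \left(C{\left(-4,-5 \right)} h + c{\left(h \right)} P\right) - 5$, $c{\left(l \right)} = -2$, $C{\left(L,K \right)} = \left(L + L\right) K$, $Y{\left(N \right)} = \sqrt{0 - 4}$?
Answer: $26827 - 386 i \approx 26827.0 - 386.0 i$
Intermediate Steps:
$Y{\left(N \right)} = 2 i$ ($Y{\left(N \right)} = \sqrt{-4} = 2 i$)
$C{\left(L,K \right)} = 2 K L$ ($C{\left(L,K \right)} = 2 L K = 2 K L$)
$k{\left(h,P \right)} = -5 - 2 P + 40 h$ ($k{\left(h,P \right)} = \left(2 \left(-5\right) \left(-4\right) h - 2 P\right) - 5 = \left(40 h - 2 P\right) - 5 = \left(- 2 P + 40 h\right) - 5 = -5 - 2 P + 40 h$)
$\left(-139 + Y{\left(-10 \right)}\right) k{\left(-5,-6 \right)} = \left(-139 + 2 i\right) \left(-5 - -12 + 40 \left(-5\right)\right) = \left(-139 + 2 i\right) \left(-5 + 12 - 200\right) = \left(-139 + 2 i\right) \left(-193\right) = 26827 - 386 i$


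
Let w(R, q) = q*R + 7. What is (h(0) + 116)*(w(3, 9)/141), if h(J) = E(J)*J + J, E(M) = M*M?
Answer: 3944/141 ≈ 27.972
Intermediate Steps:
w(R, q) = 7 + R*q (w(R, q) = R*q + 7 = 7 + R*q)
E(M) = M²
h(J) = J + J³ (h(J) = J²*J + J = J³ + J = J + J³)
(h(0) + 116)*(w(3, 9)/141) = ((0 + 0³) + 116)*((7 + 3*9)/141) = ((0 + 0) + 116)*((7 + 27)*(1/141)) = (0 + 116)*(34*(1/141)) = 116*(34/141) = 3944/141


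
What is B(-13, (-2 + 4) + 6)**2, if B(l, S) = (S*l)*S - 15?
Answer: 717409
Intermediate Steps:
B(l, S) = -15 + l*S**2 (B(l, S) = l*S**2 - 15 = -15 + l*S**2)
B(-13, (-2 + 4) + 6)**2 = (-15 - 13*((-2 + 4) + 6)**2)**2 = (-15 - 13*(2 + 6)**2)**2 = (-15 - 13*8**2)**2 = (-15 - 13*64)**2 = (-15 - 832)**2 = (-847)**2 = 717409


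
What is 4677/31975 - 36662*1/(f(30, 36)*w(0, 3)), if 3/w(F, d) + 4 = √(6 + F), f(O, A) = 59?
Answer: 4689897629/5659575 - 36662*√6/177 ≈ 321.30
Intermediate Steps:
w(F, d) = 3/(-4 + √(6 + F))
4677/31975 - 36662*1/(f(30, 36)*w(0, 3)) = 4677/31975 - (-146648/177 + 36662*√(6 + 0)/177) = 4677*(1/31975) - (-146648/177 + 36662*√6/177) = 4677/31975 - (-146648/177 + 36662*√6/177) = 4677/31975 - 36662*(-4/177 + √6/177) = 4677/31975 + (146648/177 - 36662*√6/177) = 4689897629/5659575 - 36662*√6/177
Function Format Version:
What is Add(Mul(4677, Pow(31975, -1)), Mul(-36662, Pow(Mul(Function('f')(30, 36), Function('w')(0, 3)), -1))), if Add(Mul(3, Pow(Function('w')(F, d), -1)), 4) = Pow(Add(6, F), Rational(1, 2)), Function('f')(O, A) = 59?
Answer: Add(Rational(4689897629, 5659575), Mul(Rational(-36662, 177), Pow(6, Rational(1, 2)))) ≈ 321.30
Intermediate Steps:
Function('w')(F, d) = Mul(3, Pow(Add(-4, Pow(Add(6, F), Rational(1, 2))), -1))
Add(Mul(4677, Pow(31975, -1)), Mul(-36662, Pow(Mul(Function('f')(30, 36), Function('w')(0, 3)), -1))) = Add(Mul(4677, Pow(31975, -1)), Mul(-36662, Pow(Mul(59, Mul(3, Pow(Add(-4, Pow(Add(6, 0), Rational(1, 2))), -1))), -1))) = Add(Mul(4677, Rational(1, 31975)), Mul(-36662, Pow(Mul(59, Mul(3, Pow(Add(-4, Pow(6, Rational(1, 2))), -1))), -1))) = Add(Rational(4677, 31975), Mul(-36662, Pow(Mul(177, Pow(Add(-4, Pow(6, Rational(1, 2))), -1)), -1))) = Add(Rational(4677, 31975), Mul(-36662, Add(Rational(-4, 177), Mul(Rational(1, 177), Pow(6, Rational(1, 2)))))) = Add(Rational(4677, 31975), Add(Rational(146648, 177), Mul(Rational(-36662, 177), Pow(6, Rational(1, 2))))) = Add(Rational(4689897629, 5659575), Mul(Rational(-36662, 177), Pow(6, Rational(1, 2))))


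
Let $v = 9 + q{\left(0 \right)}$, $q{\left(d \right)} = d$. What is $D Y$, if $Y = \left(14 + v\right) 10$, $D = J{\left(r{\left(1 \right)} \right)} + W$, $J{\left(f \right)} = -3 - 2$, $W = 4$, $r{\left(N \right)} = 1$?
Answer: $-230$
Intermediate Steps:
$J{\left(f \right)} = -5$
$D = -1$ ($D = -5 + 4 = -1$)
$v = 9$ ($v = 9 + 0 = 9$)
$Y = 230$ ($Y = \left(14 + 9\right) 10 = 23 \cdot 10 = 230$)
$D Y = \left(-1\right) 230 = -230$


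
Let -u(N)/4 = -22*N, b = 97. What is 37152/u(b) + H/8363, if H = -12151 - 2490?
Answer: 23215825/8923321 ≈ 2.6017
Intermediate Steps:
H = -14641
u(N) = 88*N (u(N) = -(-88)*N = 88*N)
37152/u(b) + H/8363 = 37152/((88*97)) - 14641/8363 = 37152/8536 - 14641*1/8363 = 37152*(1/8536) - 14641/8363 = 4644/1067 - 14641/8363 = 23215825/8923321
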